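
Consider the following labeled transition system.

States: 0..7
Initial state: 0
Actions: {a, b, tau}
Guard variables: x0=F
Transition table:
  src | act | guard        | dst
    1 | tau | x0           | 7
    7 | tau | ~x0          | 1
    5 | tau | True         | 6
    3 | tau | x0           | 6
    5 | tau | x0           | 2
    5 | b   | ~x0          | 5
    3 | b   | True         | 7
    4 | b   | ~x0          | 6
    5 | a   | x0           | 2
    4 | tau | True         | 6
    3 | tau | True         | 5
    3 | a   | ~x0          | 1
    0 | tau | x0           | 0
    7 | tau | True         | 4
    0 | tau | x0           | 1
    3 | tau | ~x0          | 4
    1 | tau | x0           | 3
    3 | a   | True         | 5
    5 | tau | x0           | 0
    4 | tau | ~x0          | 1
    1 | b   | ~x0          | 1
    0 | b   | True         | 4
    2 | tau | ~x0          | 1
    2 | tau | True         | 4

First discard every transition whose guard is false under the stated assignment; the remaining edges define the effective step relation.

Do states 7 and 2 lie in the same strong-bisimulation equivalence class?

Answer: BISIMILAR

Analysis:
Bisimulation quotient by refinement:
  round 0: {{0,1,2,3,4,5,6,7}}
  round 1: {{0,1},{2,7},{3},{4,5},{6}}
  round 2: {{0},{1},{2,7},{3},{4},{5},{6}}
stable after 3 split(s): 7 block(s)
7∈{2,7}, 2∈{2,7}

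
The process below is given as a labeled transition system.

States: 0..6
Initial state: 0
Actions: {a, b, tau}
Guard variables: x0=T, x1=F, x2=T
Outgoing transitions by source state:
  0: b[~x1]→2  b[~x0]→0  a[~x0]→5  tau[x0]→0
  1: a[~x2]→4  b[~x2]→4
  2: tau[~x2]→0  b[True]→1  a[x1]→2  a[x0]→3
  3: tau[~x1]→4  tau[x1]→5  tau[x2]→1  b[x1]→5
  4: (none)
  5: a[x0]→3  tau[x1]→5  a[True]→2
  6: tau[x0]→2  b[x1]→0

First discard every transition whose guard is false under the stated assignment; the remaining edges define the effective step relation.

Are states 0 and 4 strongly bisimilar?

Bisimulation quotient by refinement:
  P[0] = {{0,1,2,3,4,5,6}}
  P[1] = {{0},{1,4},{2},{3,6},{5}}
  P[2] = {{0},{1,4},{2},{3},{5},{6}}
Fixed point at round 3; 6 class(es).
class of 0: {0}; class of 4: {1,4}

Answer: NOT BISIMILAR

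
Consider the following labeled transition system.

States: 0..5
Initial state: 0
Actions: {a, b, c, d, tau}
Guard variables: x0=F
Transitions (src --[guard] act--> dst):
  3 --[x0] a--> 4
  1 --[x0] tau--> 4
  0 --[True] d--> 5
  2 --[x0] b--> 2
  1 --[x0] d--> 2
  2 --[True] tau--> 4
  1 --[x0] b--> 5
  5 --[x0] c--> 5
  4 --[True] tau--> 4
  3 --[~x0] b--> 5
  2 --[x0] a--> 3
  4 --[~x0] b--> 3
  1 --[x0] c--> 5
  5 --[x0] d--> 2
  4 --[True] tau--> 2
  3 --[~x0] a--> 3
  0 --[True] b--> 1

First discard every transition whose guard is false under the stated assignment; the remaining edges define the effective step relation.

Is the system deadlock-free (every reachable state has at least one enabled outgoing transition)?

Answer: DEADLOCK at state 1

Working:
Reachable = {0,1,5}
  0: b→1  d→5  [deg 2]
  1: ∅  [STUCK]
  5: ∅  [STUCK]
trace reaching 1: b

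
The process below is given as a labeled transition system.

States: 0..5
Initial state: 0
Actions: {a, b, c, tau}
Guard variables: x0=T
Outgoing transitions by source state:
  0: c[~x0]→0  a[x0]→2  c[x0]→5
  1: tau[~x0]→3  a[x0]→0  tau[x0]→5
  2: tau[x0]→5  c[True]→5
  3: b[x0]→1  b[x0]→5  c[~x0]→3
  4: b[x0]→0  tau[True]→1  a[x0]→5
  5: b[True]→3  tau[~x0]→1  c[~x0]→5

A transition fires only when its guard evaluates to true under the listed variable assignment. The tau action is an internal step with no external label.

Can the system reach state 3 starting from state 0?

After dropping false guards: 12 live edges.
L0 = {0}
L1 = {2,5}  total {0,2,5}
L2 = {3}  total {0,2,3,5}
L3 = {1}  total {0,1,2,3,5}
Reachable = {0,1,2,3,5}
trace reaching 3: c·b

Answer: REACHABLE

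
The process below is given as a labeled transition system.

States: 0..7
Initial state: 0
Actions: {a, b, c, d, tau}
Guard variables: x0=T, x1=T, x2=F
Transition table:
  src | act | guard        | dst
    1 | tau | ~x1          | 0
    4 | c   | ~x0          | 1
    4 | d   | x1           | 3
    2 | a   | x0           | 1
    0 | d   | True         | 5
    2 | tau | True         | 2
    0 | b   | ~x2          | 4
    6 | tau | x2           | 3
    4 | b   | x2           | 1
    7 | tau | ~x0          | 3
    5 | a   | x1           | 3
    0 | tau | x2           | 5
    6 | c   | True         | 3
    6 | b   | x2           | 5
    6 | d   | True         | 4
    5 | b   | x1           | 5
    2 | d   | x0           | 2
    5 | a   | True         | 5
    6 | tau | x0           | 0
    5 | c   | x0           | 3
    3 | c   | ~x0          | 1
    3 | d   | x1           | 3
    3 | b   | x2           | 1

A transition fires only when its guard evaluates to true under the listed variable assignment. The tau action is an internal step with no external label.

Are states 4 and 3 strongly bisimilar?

Answer: BISIMILAR

Analysis:
Bisimulation quotient by refinement:
  P[0] = {{0,1,2,3,4,5,6,7}}
  P[1] = {{0},{1,7},{2},{3,4},{5},{6}}
stable after 2 split(s): 6 block(s)
class of 4: {3,4}; class of 3: {3,4}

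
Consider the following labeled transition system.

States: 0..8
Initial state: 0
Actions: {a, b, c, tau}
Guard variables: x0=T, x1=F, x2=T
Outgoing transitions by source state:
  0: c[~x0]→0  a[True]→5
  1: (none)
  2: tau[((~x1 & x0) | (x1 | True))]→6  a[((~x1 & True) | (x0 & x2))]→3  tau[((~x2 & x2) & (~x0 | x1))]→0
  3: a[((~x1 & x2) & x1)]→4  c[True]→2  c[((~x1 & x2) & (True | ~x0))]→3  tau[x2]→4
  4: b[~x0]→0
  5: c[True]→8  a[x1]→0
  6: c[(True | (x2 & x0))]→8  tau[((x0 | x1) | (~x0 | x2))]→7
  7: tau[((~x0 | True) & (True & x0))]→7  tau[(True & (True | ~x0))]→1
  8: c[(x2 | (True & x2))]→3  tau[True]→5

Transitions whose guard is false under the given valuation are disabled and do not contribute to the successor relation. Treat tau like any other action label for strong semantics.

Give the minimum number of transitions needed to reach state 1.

Breadth-first toward 1:
  L0 = {0}
  L1 = {5}
  L2 = {8}
  L3 = {3}
  L4 = {2,4}
  L5 = {6}
  L6 = {7}
  L7 = {1}
first hit 1 at d=7 via a·c·c·c·tau·tau·tau

Answer: 7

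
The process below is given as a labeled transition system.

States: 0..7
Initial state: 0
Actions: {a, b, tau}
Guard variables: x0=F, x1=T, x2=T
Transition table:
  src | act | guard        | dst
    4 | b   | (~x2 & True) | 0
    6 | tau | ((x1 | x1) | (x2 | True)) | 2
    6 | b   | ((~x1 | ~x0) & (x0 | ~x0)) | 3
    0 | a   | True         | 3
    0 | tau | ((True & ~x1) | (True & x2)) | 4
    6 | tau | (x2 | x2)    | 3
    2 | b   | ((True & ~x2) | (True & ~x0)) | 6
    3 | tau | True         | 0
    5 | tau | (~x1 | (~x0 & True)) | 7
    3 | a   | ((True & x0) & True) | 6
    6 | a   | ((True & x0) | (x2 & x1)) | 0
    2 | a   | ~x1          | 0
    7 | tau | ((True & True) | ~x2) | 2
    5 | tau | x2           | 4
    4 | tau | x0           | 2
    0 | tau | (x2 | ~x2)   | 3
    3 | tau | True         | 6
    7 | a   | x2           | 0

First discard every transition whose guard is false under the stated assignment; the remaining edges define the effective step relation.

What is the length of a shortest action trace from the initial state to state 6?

Answer: 2

Analysis:
BFS to 6:
  L0 = {0}
  L1 = {3,4}
  L2 = {6}
depth(6)=2, e.g. a·tau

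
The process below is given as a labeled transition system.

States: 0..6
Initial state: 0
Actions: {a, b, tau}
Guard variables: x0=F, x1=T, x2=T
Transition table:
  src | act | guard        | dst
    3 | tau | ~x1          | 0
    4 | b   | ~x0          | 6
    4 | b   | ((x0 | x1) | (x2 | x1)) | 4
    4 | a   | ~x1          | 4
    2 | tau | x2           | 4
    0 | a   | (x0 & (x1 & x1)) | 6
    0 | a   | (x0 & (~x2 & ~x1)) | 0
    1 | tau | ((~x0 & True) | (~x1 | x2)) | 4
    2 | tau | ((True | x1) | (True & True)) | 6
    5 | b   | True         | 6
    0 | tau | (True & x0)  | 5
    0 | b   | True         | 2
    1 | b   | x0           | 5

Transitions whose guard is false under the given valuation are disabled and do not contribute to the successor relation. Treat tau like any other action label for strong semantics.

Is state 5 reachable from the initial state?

After dropping false guards: 7 live edges.
depth 0: {0}
depth 1: {2}  cumulative {0,2}
depth 2: {4,6}  cumulative {0,2,4,6}
Reach set: {0,2,4,6}

Answer: UNREACHABLE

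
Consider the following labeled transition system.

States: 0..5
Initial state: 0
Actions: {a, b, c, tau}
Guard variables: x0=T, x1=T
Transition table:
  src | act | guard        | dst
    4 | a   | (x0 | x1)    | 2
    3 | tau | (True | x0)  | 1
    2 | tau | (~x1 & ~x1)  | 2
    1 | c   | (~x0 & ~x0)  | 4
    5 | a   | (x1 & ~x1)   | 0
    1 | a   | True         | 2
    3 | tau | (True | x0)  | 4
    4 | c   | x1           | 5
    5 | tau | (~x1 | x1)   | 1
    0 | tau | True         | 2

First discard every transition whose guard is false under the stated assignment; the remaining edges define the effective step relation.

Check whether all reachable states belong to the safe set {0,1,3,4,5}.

Safe = {0,1,3,4,5}
Reach set: {0,2}
  0: safe
  2: ✗ unsafe
witness against invariant: tau → 2

Answer: INVARIANT VIOLATED at state 2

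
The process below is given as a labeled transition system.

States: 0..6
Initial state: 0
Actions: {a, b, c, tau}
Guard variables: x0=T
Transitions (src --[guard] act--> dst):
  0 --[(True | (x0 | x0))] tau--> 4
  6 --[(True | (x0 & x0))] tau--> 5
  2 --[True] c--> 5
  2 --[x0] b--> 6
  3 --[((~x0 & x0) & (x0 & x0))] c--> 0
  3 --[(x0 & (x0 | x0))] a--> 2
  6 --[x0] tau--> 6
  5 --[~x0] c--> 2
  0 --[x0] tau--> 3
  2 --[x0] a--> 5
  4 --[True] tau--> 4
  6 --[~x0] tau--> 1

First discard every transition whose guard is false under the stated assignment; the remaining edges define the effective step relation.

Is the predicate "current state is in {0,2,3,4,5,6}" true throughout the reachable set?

Safe = {0,2,3,4,5,6}
Reach set: {0,2,3,4,5,6}
  0: ✓
  2: ✓
  3: ✓
  4: ✓
  5: ✓
  6: ✓

Answer: INVARIANT HOLDS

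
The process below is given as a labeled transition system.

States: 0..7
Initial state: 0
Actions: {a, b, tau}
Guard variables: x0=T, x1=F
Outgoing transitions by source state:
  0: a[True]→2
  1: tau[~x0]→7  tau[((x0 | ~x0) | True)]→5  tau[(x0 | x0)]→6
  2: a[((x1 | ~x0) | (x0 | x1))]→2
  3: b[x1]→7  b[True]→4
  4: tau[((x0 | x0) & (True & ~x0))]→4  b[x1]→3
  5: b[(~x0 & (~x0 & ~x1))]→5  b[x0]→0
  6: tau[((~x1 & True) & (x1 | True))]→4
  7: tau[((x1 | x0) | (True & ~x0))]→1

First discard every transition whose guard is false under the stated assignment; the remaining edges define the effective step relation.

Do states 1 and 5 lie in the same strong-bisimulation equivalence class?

Refine partition for ~:
  round 0: {{0,1,2,3,4,5,6,7}}
  round 1: {{0,2},{1,6,7},{3,5},{4}}
  round 2: {{0,2},{1},{3},{4},{5},{6},{7}}
Fixed point at round 3; 7 class(es).
1∈{1}, 5∈{5}

Answer: NOT BISIMILAR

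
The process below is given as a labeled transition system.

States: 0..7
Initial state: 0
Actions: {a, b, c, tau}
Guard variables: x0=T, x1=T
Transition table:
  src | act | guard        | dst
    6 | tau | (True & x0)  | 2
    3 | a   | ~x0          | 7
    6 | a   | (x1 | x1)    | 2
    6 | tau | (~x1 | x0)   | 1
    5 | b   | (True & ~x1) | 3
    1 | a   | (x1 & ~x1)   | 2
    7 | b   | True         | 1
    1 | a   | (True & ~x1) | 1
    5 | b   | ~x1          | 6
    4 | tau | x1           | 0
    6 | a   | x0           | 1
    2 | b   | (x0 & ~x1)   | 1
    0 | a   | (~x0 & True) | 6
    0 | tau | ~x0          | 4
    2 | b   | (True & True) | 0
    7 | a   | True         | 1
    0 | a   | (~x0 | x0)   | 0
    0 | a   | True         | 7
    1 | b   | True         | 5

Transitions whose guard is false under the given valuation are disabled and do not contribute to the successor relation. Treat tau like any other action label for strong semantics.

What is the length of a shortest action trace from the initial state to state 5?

Layered search for 5:
  L0 = {0}
  L1 = {7}
  L2 = {1}
  L3 = {5}
first hit 5 at d=3 via a·a·b

Answer: 3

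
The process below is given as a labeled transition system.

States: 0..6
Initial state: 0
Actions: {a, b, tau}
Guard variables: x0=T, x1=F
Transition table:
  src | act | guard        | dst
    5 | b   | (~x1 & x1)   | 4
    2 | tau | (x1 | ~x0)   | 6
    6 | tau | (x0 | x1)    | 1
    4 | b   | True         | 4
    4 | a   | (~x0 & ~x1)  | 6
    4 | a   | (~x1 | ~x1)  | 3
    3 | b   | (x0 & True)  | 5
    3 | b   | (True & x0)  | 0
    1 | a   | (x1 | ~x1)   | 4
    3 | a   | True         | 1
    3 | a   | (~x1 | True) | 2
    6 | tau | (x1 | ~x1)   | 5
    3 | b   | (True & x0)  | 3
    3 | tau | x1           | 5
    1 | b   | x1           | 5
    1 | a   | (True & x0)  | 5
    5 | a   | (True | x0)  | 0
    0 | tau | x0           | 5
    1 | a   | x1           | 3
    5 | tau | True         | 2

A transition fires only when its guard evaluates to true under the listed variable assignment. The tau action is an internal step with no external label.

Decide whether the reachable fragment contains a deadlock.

Reachable = {0,2,5}
  0: tau→5  [deg 1]
  2: ∅  [no exit]
  5: a→0  tau→2  [deg 2]
trace reaching 2: tau·tau

Answer: DEADLOCK at state 2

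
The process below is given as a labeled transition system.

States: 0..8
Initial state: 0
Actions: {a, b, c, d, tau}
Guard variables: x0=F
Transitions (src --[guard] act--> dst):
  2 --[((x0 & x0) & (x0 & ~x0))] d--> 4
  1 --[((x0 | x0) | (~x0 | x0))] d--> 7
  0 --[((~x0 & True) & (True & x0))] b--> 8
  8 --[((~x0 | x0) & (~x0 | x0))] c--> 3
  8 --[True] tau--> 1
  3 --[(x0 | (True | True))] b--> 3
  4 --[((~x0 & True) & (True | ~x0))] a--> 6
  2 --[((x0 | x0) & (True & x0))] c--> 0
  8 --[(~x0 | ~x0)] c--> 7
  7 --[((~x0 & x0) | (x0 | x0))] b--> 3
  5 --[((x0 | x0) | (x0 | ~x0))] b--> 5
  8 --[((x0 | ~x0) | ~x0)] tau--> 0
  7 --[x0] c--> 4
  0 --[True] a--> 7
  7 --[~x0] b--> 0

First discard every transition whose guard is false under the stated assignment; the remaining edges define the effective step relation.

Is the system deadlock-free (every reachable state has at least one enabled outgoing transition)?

R = {0,7}
  0: a→7  [1 exit(s)]
  7: b→0  [1 exit(s)]

Answer: DEADLOCK-FREE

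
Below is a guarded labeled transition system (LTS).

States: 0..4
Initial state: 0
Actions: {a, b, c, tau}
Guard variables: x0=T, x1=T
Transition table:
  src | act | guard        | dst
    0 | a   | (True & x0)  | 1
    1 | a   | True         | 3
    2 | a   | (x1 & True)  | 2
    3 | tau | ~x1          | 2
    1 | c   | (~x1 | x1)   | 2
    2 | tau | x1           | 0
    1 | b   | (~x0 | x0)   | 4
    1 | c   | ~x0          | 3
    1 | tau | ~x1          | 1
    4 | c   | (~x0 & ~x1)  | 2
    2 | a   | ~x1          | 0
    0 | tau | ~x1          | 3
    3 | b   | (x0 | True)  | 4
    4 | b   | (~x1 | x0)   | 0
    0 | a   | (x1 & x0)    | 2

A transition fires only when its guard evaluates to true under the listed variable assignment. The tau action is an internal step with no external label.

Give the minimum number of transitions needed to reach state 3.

Answer: 2

Trace:
Breadth-first toward 3:
  depth 0: {0}
  depth 1: {1,2}
  depth 2: {3,4}
depth(3)=2, e.g. a·a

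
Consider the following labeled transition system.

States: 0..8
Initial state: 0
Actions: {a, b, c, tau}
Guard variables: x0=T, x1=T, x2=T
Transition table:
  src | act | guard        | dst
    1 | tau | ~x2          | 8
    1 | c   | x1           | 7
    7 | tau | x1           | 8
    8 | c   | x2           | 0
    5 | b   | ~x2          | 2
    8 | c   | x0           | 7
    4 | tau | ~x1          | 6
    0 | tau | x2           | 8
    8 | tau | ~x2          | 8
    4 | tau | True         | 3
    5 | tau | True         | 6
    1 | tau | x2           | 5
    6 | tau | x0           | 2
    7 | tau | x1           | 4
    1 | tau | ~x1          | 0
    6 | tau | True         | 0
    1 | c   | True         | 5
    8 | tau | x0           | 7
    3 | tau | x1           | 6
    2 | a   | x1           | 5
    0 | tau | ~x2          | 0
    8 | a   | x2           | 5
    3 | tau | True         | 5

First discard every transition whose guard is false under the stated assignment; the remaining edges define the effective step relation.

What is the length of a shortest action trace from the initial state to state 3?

Breadth-first toward 3:
  L0 = {0}
  L1 = {8}
  L2 = {5,7}
  L3 = {4,6}
  L4 = {2,3}
first hit 3 at d=4 via tau·c·tau·tau

Answer: 4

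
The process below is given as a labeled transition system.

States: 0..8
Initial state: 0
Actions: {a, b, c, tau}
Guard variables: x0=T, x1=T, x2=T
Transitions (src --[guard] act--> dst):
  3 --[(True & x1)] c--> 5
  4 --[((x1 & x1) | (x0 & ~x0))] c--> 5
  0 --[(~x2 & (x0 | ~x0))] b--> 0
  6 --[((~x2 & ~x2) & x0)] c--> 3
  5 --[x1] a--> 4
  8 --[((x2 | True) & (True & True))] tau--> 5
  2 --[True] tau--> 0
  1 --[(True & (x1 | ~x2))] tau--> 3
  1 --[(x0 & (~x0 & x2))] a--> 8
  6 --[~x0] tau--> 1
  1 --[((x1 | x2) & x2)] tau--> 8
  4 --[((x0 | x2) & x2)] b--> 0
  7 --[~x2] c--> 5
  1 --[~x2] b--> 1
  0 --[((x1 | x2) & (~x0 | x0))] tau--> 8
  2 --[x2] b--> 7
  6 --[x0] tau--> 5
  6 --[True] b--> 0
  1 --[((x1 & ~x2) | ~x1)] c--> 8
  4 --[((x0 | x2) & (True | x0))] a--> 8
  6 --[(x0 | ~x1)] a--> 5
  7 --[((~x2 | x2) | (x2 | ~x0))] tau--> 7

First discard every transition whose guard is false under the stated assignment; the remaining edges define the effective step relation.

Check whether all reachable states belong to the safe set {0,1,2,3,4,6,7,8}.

Answer: INVARIANT VIOLATED at state 5

Working:
Allowed set {0,1,2,3,4,6,7,8}
R = {0,4,5,8}
  0: safe
  4: safe
  5: VIOLATES
  8: safe
reach 5 via tau·tau — violates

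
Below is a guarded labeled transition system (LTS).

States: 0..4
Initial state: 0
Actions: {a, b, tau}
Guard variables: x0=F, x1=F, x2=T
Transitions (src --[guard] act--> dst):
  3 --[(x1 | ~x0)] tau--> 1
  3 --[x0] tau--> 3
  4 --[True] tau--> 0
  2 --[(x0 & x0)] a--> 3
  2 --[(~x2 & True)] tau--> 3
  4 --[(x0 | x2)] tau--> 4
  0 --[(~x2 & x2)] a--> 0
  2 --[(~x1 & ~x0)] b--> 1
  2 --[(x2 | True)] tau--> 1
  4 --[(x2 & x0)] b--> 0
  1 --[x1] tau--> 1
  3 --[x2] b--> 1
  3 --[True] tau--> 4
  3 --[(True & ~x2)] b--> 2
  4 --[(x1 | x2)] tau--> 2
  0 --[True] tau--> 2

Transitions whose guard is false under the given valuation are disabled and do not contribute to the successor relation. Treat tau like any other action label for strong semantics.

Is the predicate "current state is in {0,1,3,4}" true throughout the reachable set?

Safe = {0,1,3,4}
Reachable = {0,1,2}
  0: safe
  1: safe
  2: ✗ unsafe
witness against invariant: tau → 2

Answer: INVARIANT VIOLATED at state 2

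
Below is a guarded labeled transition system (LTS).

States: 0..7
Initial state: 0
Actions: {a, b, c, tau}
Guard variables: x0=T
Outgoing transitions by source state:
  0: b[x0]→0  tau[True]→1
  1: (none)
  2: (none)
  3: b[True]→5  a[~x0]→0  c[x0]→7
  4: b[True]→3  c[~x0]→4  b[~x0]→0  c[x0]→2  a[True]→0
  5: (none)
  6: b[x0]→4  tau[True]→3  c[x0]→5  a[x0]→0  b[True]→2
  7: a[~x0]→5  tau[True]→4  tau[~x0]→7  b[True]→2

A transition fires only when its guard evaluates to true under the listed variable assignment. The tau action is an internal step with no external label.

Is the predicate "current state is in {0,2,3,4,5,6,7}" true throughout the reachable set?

Allowed set {0,2,3,4,5,6,7}
Reach set: {0,1}
  0: safe
  1: ✗ unsafe
counterexample path to 1: tau

Answer: INVARIANT VIOLATED at state 1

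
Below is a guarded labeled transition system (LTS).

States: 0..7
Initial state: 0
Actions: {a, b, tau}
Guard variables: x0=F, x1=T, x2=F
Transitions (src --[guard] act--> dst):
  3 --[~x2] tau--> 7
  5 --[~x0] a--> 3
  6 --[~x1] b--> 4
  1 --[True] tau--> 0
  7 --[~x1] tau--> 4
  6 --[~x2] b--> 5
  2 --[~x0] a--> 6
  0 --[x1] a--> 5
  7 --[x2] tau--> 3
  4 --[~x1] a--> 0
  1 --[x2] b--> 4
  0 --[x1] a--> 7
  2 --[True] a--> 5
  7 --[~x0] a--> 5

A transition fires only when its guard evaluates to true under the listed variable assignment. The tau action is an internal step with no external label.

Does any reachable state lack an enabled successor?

Reachable = {0,3,5,7}
  0: a→5  a→7  [deg 2]
  3: tau→7  [deg 1]
  5: a→3  [deg 1]
  7: a→5  [deg 1]

Answer: DEADLOCK-FREE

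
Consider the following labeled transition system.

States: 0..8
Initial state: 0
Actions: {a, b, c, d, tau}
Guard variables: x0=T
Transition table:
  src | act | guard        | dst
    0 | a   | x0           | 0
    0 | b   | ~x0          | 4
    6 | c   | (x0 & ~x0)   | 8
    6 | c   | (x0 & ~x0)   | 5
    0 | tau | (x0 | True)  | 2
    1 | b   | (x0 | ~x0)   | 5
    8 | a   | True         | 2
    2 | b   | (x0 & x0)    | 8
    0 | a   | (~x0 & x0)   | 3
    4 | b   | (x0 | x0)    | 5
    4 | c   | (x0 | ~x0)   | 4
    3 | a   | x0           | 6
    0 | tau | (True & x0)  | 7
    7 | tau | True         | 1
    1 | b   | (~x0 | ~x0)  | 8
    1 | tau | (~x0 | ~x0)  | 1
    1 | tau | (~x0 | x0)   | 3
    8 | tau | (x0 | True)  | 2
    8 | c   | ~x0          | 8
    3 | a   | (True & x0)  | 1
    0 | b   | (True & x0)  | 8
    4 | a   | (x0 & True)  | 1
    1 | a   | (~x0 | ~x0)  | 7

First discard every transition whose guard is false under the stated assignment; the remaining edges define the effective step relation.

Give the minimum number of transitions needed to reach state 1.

Layered search for 1:
  Layer 0: {0}
  Layer 1: {2,7,8}
  Layer 2: {1}
1 enters at depth 2; path tau·tau

Answer: 2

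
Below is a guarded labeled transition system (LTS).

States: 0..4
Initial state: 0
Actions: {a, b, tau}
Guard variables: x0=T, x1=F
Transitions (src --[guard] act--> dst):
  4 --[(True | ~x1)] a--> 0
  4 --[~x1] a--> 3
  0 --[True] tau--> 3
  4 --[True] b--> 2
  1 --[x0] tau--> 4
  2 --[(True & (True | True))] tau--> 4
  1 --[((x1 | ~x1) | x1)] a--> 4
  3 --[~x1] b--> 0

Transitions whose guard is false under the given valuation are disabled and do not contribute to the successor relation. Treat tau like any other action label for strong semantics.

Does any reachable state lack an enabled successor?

Reach set: {0,3}
  0: tau→3  [1 exit(s)]
  3: b→0  [1 exit(s)]

Answer: DEADLOCK-FREE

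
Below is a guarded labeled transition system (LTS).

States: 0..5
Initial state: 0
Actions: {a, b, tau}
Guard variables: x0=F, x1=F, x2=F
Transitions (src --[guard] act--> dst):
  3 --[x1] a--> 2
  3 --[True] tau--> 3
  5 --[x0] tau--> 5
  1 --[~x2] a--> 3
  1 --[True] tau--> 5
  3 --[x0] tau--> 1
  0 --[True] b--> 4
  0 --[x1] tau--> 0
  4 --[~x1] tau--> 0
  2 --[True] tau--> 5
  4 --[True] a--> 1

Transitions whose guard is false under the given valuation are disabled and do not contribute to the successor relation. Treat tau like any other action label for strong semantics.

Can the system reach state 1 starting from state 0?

Answer: REACHABLE

Analysis:
After dropping false guards: 7 live edges.
L0 = {0}
L1 = {4}  total {0,4}
L2 = {1}  total {0,1,4}
L3 = {3,5}  total {0,1,3,4,5}
Reach set: {0,1,3,4,5}
trace reaching 1: b·a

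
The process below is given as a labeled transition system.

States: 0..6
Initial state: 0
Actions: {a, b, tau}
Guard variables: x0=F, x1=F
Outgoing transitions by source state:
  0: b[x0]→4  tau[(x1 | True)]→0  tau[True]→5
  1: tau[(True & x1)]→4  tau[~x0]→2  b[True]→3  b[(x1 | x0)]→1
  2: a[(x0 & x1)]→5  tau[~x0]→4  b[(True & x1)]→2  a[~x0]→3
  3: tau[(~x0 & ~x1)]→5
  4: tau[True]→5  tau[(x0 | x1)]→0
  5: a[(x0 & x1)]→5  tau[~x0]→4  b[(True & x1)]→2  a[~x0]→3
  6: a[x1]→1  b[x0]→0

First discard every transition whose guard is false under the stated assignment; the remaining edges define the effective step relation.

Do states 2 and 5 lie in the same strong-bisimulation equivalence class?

Compute ~ classes (split until stable):
  P[0] = {{0,1,2,3,4,5,6}}
  P[1] = {{0,3,4},{1},{2,5},{6}}
  P[2] = {{0},{1},{2,5},{3,4},{6}}
Fixed point at round 3; 5 class(es).
class of 2: {2,5}; class of 5: {2,5}

Answer: BISIMILAR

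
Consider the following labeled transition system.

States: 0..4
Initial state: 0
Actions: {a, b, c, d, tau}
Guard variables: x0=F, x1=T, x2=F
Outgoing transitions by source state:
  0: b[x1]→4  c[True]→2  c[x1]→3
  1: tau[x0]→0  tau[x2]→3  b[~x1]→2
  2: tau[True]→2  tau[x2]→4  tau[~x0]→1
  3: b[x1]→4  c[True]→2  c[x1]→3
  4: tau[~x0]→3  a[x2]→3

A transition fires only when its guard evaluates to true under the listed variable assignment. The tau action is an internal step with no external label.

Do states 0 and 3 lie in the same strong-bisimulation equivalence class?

Answer: BISIMILAR

Trace:
Bisimulation quotient by refinement:
  π0 = {{0,1,2,3,4}}
  π1 = {{0,3},{1},{2,4}}
  π2 = {{0,3},{1},{2},{4}}
stable after 3 split(s): 4 block(s)
[0]={0,3}  [3]={0,3}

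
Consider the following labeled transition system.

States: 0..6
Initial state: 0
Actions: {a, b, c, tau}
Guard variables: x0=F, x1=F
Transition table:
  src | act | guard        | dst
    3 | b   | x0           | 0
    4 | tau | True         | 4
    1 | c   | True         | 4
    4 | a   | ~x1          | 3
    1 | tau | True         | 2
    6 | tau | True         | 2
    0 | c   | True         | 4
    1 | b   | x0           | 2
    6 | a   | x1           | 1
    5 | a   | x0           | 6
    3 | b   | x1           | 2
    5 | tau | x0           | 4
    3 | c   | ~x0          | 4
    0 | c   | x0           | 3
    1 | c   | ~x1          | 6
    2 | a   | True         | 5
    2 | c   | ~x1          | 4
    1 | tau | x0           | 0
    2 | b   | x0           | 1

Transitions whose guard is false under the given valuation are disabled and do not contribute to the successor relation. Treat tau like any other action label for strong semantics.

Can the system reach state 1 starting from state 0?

Answer: UNREACHABLE

Working:
10 transition(s) survive guard evaluation.
L0 = {0}
L1 = {4}  total {0,4}
L2 = {3}  total {0,3,4}
Reach set: {0,3,4}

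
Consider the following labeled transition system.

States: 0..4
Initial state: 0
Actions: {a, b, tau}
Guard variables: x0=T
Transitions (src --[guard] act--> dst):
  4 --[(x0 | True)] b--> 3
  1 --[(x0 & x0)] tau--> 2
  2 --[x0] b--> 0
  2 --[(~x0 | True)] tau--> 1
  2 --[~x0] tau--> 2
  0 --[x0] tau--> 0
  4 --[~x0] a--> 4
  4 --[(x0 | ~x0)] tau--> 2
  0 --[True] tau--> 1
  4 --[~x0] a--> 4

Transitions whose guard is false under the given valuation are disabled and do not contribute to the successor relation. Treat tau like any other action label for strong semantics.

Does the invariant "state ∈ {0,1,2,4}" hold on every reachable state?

Inv-set: {0,1,2,4}
Reach set: {0,1,2}
  0: ok
  1: ok
  2: ok

Answer: INVARIANT HOLDS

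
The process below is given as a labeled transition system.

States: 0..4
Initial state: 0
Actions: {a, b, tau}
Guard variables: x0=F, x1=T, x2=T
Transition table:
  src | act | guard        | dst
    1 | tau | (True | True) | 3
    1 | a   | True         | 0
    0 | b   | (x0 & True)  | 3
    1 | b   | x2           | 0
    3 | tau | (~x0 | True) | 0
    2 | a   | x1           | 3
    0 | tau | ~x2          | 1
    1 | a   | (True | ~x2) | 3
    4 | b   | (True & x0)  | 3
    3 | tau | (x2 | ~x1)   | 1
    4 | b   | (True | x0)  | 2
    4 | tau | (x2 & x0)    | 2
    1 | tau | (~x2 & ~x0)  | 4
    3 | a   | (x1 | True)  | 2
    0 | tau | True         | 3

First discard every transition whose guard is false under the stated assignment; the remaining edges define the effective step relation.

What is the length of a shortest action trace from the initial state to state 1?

Answer: 2

Trace:
Breadth-first toward 1:
  depth 0: {0}
  depth 1: {3}
  depth 2: {1,2}
depth(1)=2, e.g. tau·tau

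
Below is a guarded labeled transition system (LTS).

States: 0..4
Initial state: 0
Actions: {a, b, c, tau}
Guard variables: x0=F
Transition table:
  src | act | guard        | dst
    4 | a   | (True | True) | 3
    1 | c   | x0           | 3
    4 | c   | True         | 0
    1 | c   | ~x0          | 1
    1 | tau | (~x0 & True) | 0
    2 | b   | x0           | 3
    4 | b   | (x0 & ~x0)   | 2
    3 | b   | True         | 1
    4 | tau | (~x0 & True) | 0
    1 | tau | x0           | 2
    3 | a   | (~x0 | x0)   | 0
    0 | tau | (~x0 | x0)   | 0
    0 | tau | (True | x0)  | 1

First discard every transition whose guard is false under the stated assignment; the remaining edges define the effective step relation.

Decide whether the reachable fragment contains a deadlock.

Answer: DEADLOCK-FREE

Working:
Reachable = {0,1}
  0: tau→0  tau→1  [deg 2]
  1: c→1  tau→0  [deg 2]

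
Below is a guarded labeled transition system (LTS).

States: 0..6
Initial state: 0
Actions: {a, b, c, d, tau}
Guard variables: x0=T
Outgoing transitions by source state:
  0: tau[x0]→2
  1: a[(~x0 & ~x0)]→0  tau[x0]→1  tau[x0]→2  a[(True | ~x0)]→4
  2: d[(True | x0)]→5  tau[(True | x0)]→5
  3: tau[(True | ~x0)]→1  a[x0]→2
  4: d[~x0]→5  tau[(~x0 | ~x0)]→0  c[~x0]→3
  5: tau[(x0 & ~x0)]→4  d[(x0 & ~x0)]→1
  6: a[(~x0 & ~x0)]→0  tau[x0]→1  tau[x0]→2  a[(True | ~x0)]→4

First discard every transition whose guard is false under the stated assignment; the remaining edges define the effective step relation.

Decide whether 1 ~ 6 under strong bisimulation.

Refine partition for ~:
  P[0] = {{0,1,2,3,4,5,6}}
  P[1] = {{0},{1,3,6},{2},{4,5}}
  P[2] = {{0},{1,6},{2},{3},{4,5}}
stable after 3 split(s): 5 block(s)
1∈{1,6}, 6∈{1,6}

Answer: BISIMILAR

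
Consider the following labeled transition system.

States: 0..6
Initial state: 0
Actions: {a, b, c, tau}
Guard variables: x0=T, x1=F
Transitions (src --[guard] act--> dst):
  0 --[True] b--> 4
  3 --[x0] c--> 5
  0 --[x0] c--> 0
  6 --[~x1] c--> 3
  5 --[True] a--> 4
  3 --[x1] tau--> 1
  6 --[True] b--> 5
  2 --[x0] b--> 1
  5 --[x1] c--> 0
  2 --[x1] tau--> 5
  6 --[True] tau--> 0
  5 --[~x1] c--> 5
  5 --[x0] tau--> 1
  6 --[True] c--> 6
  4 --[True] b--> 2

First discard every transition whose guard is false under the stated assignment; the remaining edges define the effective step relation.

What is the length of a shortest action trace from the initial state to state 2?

Answer: 2

Working:
Layered search for 2:
  Layer 0: {0}
  Layer 1: {4}
  Layer 2: {2}
first hit 2 at d=2 via b·b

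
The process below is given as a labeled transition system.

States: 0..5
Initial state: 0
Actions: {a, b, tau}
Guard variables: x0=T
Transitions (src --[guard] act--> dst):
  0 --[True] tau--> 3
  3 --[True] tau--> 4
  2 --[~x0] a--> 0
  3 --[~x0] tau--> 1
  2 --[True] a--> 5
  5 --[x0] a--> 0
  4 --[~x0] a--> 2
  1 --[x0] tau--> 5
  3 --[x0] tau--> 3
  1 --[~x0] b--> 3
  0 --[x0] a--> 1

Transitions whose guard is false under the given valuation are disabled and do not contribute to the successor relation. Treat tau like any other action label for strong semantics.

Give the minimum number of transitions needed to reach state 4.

Answer: 2

Working:
BFS to 4:
  depth 0: {0}
  depth 1: {1,3}
  depth 2: {4,5}
first hit 4 at d=2 via tau·tau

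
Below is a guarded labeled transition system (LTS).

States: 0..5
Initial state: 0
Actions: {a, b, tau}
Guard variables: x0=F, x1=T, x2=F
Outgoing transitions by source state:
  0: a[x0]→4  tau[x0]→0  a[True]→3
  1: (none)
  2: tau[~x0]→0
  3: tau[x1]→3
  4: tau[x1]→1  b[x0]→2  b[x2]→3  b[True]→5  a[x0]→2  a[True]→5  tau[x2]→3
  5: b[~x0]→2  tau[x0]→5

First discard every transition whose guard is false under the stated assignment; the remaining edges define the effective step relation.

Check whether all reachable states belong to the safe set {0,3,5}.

Safe = {0,3,5}
R = {0,3}
  0: ✓
  3: ✓

Answer: INVARIANT HOLDS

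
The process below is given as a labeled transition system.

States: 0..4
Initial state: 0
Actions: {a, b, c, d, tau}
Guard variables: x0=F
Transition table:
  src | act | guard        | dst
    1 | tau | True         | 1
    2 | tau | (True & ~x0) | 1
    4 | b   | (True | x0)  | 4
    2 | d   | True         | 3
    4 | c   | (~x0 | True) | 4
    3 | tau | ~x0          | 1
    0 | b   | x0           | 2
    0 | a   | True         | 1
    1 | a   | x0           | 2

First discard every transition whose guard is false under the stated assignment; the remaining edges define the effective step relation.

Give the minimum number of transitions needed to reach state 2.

Layered search for 2:
  depth 0: {0}
  depth 1: {1}
2 never appears.

Answer: UNREACHABLE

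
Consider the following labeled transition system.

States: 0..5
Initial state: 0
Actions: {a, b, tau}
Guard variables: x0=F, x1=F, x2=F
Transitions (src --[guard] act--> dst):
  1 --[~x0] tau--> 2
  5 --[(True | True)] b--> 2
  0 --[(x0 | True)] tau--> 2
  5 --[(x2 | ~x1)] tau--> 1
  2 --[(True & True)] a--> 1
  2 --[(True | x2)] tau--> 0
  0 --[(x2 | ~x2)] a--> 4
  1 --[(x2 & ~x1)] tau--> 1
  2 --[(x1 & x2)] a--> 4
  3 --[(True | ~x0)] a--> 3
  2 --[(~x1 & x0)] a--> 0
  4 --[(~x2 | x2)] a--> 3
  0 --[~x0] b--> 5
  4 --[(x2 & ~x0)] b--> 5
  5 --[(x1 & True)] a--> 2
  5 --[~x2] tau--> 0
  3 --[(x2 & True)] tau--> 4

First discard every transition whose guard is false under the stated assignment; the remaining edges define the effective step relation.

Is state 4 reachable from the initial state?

Answer: REACHABLE

Working:
Guard filter leaves 11 enabled edge(s).
depth 0: {0}
depth 1: {2,4,5}  cumulative {0,2,4,5}
depth 2: {1,3}  cumulative {0,1,2,3,4,5}
Reachable = {0,1,2,3,4,5}
witness 4: a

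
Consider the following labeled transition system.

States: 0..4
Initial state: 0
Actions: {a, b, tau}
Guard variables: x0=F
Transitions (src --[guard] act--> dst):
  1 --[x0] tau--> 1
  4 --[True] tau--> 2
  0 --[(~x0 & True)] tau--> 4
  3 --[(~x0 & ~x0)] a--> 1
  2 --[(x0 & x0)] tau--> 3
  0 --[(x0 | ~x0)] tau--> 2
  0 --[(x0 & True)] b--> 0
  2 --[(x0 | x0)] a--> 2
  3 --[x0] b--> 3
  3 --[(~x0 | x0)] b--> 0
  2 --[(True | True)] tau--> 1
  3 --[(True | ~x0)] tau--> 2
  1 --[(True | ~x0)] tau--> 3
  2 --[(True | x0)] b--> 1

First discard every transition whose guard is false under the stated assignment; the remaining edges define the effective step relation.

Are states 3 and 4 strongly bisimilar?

Answer: NOT BISIMILAR

Working:
Bisimulation quotient by refinement:
  P[0] = {{0,1,2,3,4}}
  P[1] = {{0,1,4},{2},{3}}
  P[2] = {{0},{1},{2},{3},{4}}
5 equivalence class(es) (converged in 3)
class of 3: {3}; class of 4: {4}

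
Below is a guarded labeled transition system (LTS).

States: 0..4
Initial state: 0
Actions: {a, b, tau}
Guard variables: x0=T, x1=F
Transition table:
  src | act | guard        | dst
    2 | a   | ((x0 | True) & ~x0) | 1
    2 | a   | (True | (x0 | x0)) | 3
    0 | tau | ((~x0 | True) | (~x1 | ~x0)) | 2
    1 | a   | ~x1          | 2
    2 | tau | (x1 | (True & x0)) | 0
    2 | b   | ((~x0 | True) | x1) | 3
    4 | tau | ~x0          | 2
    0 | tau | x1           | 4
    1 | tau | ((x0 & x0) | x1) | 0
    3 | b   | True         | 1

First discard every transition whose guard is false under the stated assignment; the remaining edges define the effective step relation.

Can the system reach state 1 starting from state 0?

Answer: REACHABLE

Analysis:
7 transition(s) survive guard evaluation.
depth 0: {0}
depth 1: {2}  cumulative {0,2}
depth 2: {3}  cumulative {0,2,3}
depth 3: {1}  cumulative {0,1,2,3}
Reach set: {0,1,2,3}
Path to 1: tau·a·b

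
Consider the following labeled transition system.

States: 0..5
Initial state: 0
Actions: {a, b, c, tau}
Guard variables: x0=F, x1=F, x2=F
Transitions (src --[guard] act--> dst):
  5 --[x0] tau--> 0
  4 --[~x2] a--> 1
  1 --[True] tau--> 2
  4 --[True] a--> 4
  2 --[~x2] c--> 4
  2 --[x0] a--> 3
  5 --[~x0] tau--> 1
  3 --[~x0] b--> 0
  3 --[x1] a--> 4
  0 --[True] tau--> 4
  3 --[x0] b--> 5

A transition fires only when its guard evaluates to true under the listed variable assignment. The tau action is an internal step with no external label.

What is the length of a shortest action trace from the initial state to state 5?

Answer: UNREACHABLE

Analysis:
Layered search for 5:
  L0 = {0}
  L1 = {4}
  L2 = {1}
  L3 = {2}
5 never appears.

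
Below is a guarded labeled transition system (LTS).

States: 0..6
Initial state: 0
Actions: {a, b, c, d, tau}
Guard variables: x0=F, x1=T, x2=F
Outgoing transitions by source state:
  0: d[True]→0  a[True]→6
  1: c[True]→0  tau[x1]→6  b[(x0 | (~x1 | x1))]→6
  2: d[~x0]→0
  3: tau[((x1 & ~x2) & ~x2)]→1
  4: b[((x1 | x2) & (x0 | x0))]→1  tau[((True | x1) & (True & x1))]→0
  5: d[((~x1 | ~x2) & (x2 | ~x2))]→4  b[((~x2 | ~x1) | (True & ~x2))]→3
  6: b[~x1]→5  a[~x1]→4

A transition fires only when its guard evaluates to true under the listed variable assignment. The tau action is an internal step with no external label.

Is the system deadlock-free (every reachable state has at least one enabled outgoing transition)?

Reach set: {0,6}
  0: a→6  d→0  [deg 2]
  6: ∅  [STUCK]
trace reaching 6: a

Answer: DEADLOCK at state 6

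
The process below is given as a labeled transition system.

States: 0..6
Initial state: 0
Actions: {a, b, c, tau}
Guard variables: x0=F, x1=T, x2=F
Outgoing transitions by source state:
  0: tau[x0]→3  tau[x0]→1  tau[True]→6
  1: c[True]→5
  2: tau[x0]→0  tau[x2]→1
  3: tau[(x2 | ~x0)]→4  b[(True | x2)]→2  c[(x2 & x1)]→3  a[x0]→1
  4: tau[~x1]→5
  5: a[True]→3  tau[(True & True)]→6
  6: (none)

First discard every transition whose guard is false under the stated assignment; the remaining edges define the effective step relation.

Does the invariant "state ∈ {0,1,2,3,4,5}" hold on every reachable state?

Safe = {0,1,2,3,4,5}
Reach set: {0,6}
  0: safe
  6: ✗ unsafe
counterexample path to 6: tau

Answer: INVARIANT VIOLATED at state 6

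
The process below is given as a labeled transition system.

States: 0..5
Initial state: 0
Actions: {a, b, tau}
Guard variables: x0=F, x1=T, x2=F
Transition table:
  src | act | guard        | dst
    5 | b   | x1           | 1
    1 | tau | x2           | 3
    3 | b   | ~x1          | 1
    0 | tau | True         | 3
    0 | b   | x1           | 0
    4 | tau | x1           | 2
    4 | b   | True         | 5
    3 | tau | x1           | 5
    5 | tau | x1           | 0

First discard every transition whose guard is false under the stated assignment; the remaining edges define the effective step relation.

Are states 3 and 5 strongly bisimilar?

Answer: NOT BISIMILAR

Analysis:
Bisimulation quotient by refinement:
  round 0: {{0,1,2,3,4,5}}
  round 1: {{0,4,5},{1,2},{3}}
  round 2: {{0},{1,2},{3},{4},{5}}
stable after 3 split(s): 5 block(s)
[3]={3}  [5]={5}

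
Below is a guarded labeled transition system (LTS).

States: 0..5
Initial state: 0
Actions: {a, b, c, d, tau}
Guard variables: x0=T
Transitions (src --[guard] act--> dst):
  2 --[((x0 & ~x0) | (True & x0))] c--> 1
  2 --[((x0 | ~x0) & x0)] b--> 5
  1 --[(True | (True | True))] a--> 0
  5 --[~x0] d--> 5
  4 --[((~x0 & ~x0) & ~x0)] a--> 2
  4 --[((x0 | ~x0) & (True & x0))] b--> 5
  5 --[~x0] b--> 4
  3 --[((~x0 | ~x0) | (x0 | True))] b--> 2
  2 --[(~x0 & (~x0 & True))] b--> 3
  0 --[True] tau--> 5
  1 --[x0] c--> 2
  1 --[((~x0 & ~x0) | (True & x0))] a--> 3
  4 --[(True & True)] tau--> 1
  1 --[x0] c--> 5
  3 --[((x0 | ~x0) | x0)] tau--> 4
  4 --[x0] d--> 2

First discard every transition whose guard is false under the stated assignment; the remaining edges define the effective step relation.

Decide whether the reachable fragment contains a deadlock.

Reach set: {0,5}
  0: tau→5  [deg 1]
  5: ∅  [STUCK]
Path to 5: tau

Answer: DEADLOCK at state 5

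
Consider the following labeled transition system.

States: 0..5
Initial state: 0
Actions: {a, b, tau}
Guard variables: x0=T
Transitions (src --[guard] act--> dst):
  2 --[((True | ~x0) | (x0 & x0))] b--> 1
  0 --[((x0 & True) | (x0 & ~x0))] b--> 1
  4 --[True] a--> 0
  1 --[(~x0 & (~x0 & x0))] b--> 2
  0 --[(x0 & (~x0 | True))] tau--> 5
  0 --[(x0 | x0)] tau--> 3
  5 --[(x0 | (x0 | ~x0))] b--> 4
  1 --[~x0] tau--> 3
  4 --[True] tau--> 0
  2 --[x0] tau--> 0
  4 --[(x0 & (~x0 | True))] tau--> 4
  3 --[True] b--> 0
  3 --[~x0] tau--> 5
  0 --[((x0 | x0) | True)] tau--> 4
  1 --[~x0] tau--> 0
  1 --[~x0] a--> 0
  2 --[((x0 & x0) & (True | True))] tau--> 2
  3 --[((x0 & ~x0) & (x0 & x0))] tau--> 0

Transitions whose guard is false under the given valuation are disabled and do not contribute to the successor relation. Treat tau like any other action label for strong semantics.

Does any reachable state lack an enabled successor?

Reach set: {0,1,3,4,5}
  0: b→1  tau→3  tau→4  tau→5  [4 exit(s)]
  1: ∅  [deadlock]
  3: b→0  [1 exit(s)]
  4: a→0  tau→0  tau→4  [3 exit(s)]
  5: b→4  [1 exit(s)]
trace reaching 1: b

Answer: DEADLOCK at state 1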